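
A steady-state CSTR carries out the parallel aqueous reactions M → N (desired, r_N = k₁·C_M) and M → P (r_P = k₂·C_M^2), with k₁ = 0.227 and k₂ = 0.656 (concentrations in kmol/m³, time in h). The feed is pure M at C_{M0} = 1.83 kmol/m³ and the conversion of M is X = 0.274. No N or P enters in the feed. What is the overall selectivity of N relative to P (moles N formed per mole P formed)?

0.260

Exit C_M = C_{M0}(1−X) = 1.83×0.726 = 1.329 kmol/m³.
In a CSTR the entire volume is at exit conditions, so r_N = 0.227×1.329 = 0.3016 and r_P = 0.656×1.329^2 = 1.158.
Overall selectivity = C_N/C_P = r_Nτ/(r_Pτ) = r_N/r_P = 0.260.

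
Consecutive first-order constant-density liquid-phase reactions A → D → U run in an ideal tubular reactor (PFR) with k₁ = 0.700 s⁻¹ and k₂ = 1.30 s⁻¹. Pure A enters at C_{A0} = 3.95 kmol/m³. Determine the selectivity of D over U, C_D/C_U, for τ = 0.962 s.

1.14

Solving the coupled first-order balances gives C_D(τ) = [k₁/(k₂−k₁)]·C_{A0}·(e^(−k₁τ) − e^(−k₂τ)).
e^(−k₁τ) = e^(−0.700×0.962) = e^(−0.6734) = 0.5100; e^(−k₂τ) = e^(−1.251) = 0.2863.
C_D = 0.700×3.95/(1.30−0.700) × (0.5100−0.2863) = 4.608×0.2236 = 1.031 kmol/m³.
C_A = C_{A0}e^(−k₁τ) = 2.014 kmol/m³, so C_U = C_{A0}−C_A−C_D = 0.9050 kmol/m³; C_D/C_U = 1.14.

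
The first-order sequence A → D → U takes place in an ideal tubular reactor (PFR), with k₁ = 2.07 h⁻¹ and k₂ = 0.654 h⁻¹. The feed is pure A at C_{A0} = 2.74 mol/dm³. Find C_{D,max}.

Evaluating C_D at τ_opt = ln(k₂/k₁)/(k₂−k₁) gives C_{D,max}/C_{A0} = (k₁/k₂)^[k₂/(k₂−k₁)].
= (2.07/0.654)^(0.654/(0.654−2.07)) = (3.165)^(-0.4619) = 0.5873.
C_{D,max} = 0.5873×2.74 = 1.61 mol/dm³.

1.61 mol/dm³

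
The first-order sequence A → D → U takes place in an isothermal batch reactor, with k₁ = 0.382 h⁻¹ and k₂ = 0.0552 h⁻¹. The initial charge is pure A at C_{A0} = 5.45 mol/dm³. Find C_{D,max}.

3.93 mol/dm³

At the optimum, C_{D,max}/C_{A0} = (k₁/k₂)^[k₂/(k₂−k₁)].
= (0.382/0.0552)^(0.0552/(0.0552−0.382)) = (6.920)^(-0.1689) = 0.7213.
C_{D,max} = 0.7213×5.45 = 3.93 mol/dm³.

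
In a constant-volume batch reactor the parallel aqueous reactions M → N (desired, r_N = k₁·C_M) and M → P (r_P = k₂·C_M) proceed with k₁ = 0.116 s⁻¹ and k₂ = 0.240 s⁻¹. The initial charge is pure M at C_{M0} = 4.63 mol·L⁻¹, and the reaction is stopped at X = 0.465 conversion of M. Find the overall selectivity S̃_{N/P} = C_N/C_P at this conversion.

C_M = C_{M0}(1−X) = 2.477 mol·L⁻¹.
Both paths are first order in M, so the instantaneous fraction to N is constant: dC_N/d(−C_M) = k₁/(k₁+k₂) = 0.3258.
C_N = 0.3258·(C_{M0}−C_M) = 0.3258×2.153 = 0.702 mol·L⁻¹.
C_P = (C_{M0}−C_M)−C_N = 1.451 mol·L⁻¹; S̃_{N/P} = 0.7015/1.451 = 0.483.

0.483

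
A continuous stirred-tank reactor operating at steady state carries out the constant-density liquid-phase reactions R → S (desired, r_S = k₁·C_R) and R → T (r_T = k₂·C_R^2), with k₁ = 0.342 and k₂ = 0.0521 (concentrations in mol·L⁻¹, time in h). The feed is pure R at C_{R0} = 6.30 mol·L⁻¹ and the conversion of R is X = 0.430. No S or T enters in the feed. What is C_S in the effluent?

Exit C_R = C_{R0}(1−X) = 6.30×0.570 = 3.591 mol·L⁻¹.
A CSTR operates uniformly at the exit composition, giving r_S = 1.228 and r_T = 0.6718 (each k·C_R^n at C_R = 3.591).
Fraction of consumed R going to S: r_S/(r_S+r_T) = 0.6464.
C_S = 0.6464·C_{R0}·X = 0.6464×6.30×0.430 = 1.75 mol·L⁻¹.

1.75 mol·L⁻¹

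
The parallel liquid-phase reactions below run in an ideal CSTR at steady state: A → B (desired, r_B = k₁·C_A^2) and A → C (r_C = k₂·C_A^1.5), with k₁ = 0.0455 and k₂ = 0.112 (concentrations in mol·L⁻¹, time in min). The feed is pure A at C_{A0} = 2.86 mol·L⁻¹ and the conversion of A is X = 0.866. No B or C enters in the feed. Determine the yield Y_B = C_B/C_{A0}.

0.174

Exit C_A = C_{A0}(1−X) = 2.86×0.134 = 0.3832 mol·L⁻¹.
Rates in a CSTR are evaluated at the outlet concentration: r_B = 0.0455×0.3832^2 = 0.006683, r_C = 0.112×0.3832^1.5 = 0.02657.
Fraction of consumed A going to B: r_B/(r_B+r_C) = 0.2010.
C_B = 0.2010·C_{A0}·X = 0.2010×2.86×0.866 = 0.498 mol·L⁻¹; Y_B = C_B/C_{A0} = 0.174.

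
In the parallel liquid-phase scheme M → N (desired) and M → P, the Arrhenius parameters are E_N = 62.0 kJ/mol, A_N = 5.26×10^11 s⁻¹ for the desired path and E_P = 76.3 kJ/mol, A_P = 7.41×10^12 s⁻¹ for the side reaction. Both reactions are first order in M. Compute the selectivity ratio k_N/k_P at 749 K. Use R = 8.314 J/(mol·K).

0.705

Since both paths have the same order in M, the concentration cancels and S_{N/P} = k_N/k_P = (A_N/A_P)·exp[(E_P−E_N)/(RT)].
(E_P−E_N)/(RT) = (76.3−62.0)×10³/(8.314×749) = 14300/6227 = 2.296.
k_N/k_P = (5.26×10^11/7.41×10^12)·exp(2.296) = 0.07099 × 9.938 = 0.705.
Since E_N < E_P, lowering the temperature improves selectivity toward N.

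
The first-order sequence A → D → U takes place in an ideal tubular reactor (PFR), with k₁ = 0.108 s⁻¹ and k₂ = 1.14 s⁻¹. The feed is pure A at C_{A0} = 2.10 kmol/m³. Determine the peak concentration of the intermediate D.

At the optimum, C_{D,max}/C_{A0} = (k₁/k₂)^[k₂/(k₂−k₁)].
= (0.108/1.14)^(1.14/(1.14−0.108)) = (0.09474)^(1.105) = 0.07403.
C_{D,max} = 0.07403×2.10 = 0.155 kmol/m³.

0.155 kmol/m³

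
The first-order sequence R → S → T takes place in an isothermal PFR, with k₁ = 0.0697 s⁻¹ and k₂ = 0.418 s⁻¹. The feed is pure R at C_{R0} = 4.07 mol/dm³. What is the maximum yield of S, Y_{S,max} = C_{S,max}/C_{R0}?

0.117

For a first-order series the maximum intermediate yield is C_{S,max}/C_{R0} = (k₁/k₂)^[k₂/(k₂−k₁)].
= (0.0697/0.418)^(0.418/(0.418−0.0697)) = (0.1667)^(1.200) = 0.1165.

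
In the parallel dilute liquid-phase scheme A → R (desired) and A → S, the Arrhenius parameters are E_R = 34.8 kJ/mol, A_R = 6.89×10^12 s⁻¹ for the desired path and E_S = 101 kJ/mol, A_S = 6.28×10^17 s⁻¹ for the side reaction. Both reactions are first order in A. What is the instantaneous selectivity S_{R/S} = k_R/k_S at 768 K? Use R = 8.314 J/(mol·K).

Since both paths have the same order in A, the concentration cancels and S_{R/S} = k_R/k_S = (A_R/A_S)·exp[(E_S−E_R)/(RT)].
(E_S−E_R)/(RT) = (101−34.8)×10³/(8.314×768) = 66200/6385 = 10.37.
k_R/k_S = (6.89×10^12/6.28×10^17)·exp(10.37) = 1.097×10^-5 × 31819 = 0.349.

0.349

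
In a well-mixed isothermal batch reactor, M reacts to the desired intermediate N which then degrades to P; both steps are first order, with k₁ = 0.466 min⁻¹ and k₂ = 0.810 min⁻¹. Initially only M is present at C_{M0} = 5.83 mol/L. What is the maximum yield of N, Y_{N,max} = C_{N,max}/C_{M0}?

For a first-order series the maximum intermediate yield is C_{N,max}/C_{M0} = (k₁/k₂)^[k₂/(k₂−k₁)].
= (0.466/0.810)^(0.810/(0.810−0.466)) = (0.5753)^(2.355) = 0.2721.

0.272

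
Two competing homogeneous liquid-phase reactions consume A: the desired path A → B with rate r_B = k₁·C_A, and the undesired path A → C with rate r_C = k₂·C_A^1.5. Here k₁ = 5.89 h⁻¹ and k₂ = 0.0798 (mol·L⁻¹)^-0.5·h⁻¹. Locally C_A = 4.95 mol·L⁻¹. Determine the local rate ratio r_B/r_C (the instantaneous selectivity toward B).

33.2

S_{B/C} = r_B/r_C = (k₁·C_A)/(k₂·C_A^1.5) = (k₁/k₂)·C_A^-0.5.
= (5.89×4.950) / (0.0798×4.950^1.5) = 29.16/0.8788 = 33.2.
The undesired path is higher order in A, so low C_A (CSTR or dilute feed) favours B.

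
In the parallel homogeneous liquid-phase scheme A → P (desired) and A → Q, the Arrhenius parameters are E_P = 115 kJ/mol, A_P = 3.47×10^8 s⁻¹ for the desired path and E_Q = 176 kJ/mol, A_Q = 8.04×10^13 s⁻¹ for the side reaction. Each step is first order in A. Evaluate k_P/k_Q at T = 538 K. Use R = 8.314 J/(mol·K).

3.61

With equal orders, S_{P/Q} = k_P/k_Q = (A_P/A_Q)·exp[(E_Q−E_P)/(RT)].
(E_Q−E_P)/(RT) = (176−115)×10³/(8.314×538) = 61000/4473 = 13.64.
k_P/k_Q = (3.47×10^8/8.04×10^13)·exp(13.64) = 4.316×10^-6 × 8.370×10^5 = 3.61.
Since E_P < E_Q, lowering the temperature improves selectivity toward P.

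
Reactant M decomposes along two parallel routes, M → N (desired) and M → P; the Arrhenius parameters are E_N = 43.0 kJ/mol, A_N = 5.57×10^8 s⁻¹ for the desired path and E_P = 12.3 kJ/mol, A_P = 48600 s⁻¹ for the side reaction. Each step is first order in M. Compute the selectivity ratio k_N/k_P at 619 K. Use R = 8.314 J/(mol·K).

29.4

Since both paths have the same order in M, the concentration cancels and S_{N/P} = k_N/k_P = (A_N/A_P)·exp[(E_P−E_N)/(RT)].
(E_P−E_N)/(RT) = (12.3−43.0)×10³/(8.314×619) = -30700/5146 = -5.965.
k_N/k_P = (5.57×10^8/48600)·exp(-5.965) = 11461 × 0.002566 = 29.4.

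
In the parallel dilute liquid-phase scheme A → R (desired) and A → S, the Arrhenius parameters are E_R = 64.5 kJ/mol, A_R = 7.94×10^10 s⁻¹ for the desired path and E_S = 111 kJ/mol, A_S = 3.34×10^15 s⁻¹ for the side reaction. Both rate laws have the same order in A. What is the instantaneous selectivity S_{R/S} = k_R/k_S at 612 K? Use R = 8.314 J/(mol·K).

0.221

With equal orders, S_{R/S} = k_R/k_S = (A_R/A_S)·exp[(E_S−E_R)/(RT)].
(E_S−E_R)/(RT) = (111−64.5)×10³/(8.314×612) = 46500/5088 = 9.139.
k_R/k_S = (7.94×10^10/3.34×10^15)·exp(9.139) = 2.377×10^-5 × 9310 = 0.221.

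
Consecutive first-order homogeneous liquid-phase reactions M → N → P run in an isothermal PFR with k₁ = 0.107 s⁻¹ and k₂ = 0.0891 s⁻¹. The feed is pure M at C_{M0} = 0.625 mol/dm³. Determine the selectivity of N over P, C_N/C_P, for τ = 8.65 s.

The intermediate concentration in a first-order A→B→C sequence is C_N = k₁C_{M0}(e^(−k₁τ) − e^(−k₂τ))/(k₂−k₁).
e^(−k₁τ) = e^(−0.107×8.65) = e^(−0.9255) = 0.3963; e^(−k₂τ) = e^(−0.7707) = 0.4627.
C_N = 0.107×0.625/(0.0891−0.107) × (0.3963−0.4627) = (-3.736)×(-0.06637) = 0.2480 mol/dm³.
C_M = C_{M0}e^(−k₁τ) = 0.2477 mol/dm³, so C_P = C_{M0}−C_M−C_N = 0.1293 mol/dm³; C_N/C_P = 1.92.

1.92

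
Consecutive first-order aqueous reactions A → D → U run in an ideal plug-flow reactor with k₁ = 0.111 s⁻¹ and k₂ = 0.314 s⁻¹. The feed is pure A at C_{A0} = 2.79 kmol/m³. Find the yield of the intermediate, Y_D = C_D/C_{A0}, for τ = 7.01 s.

For first-order series with pure A initially, C_D(τ) = k₁C_{A0}/(k₂−k₁)·(e^(−k₁τ) − e^(−k₂τ)).
e^(−k₁τ) = e^(−0.111×7.01) = e^(−0.7781) = 0.4593; e^(−k₂τ) = e^(−2.201) = 0.1107.
C_D = 0.111×2.79/(0.314−0.111) × (0.4593−0.1107) = 1.526×0.3486 = 0.5318 kmol/m³.
Y_D = C_D/C_{A0} = 0.5318/2.79 = 0.191.

0.191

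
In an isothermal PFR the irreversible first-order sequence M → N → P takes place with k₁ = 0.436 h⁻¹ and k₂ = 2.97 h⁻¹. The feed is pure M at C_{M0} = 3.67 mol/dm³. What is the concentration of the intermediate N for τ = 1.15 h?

0.362 mol/dm³

The intermediate concentration in a first-order A→B→C sequence is C_N = k₁C_{M0}(e^(−k₁τ) − e^(−k₂τ))/(k₂−k₁).
e^(−k₁τ) = e^(−0.436×1.15) = e^(−0.5014) = 0.6057; e^(−k₂τ) = e^(−3.415) = 0.03286.
C_N = 0.436×3.67/(2.97−0.436) × (0.6057−0.03286) = 0.6315×0.5728 = 0.3617 mol/dm³.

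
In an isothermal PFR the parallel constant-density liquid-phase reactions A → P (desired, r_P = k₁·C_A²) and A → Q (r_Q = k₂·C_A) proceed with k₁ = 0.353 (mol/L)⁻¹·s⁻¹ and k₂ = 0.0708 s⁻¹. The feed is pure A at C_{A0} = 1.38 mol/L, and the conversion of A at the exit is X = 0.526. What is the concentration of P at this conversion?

C_A = C_{A0}(1−X) = 0.6541 mol/L.
Along a PFR/batch, dC_Q/dC_A = −r_Q/(r_P+r_Q) = −k₂/(k₂+k₁·C_A).
Integrating from C_{A0} to C_A: C_Q = (0.0708/0.353)·ln[(0.0708+0.353·1.38)/(0.0708+0.353·0.654)] = 0.2006·ln(0.5579/0.3017) = 0.1233 mol/L.
Then C_P = (C_{A0}−C_A) − C_Q = 0.7259 − 0.1233 = 0.6026 mol/L.

0.603 mol/L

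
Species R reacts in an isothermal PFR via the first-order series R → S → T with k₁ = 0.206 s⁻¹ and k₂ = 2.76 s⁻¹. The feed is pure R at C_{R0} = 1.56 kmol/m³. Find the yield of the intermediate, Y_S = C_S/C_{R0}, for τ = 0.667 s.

Solving the coupled first-order balances gives C_S(τ) = [k₁/(k₂−k₁)]·C_{R0}·(e^(−k₁τ) − e^(−k₂τ)).
e^(−k₁τ) = e^(−0.206×0.667) = e^(−0.1374) = 0.8716; e^(−k₂τ) = e^(−1.841) = 0.1587.
C_S = 0.206×1.56/(2.76−0.206) × (0.8716−0.1587) = 0.1258×0.7129 = 0.08971 kmol/m³.
Y_S = C_S/C_{R0} = 0.08971/1.56 = 0.0575.

0.0575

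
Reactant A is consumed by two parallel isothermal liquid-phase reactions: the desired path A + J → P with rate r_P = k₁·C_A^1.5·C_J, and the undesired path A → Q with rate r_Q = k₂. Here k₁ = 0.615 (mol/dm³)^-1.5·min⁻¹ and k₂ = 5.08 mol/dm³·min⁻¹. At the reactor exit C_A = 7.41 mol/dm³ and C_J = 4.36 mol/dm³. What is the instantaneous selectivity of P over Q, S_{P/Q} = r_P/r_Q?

S_{P/Q} = r_P/r_Q = (k₁·C_A^1.5·C_J)/(k₂) = (k₁/k₂)·C_A^1.5·C_J.
= (0.615×7.410^1.5×4.360) / (5.08) = 54.09/5.080 = 10.6.

10.6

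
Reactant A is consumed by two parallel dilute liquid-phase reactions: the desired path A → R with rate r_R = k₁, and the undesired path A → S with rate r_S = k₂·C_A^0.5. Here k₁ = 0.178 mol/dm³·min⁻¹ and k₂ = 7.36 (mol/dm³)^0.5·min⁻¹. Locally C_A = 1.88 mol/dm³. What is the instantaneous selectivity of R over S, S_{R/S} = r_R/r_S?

0.0176

S_{R/S} = r_R/r_S = (k₁)/(k₂·C_A^0.5) = (k₁/k₂)·C_A^-0.5.
= (0.178) / (7.36×1.880^0.5) = 0.1780/10.09 = 0.0176.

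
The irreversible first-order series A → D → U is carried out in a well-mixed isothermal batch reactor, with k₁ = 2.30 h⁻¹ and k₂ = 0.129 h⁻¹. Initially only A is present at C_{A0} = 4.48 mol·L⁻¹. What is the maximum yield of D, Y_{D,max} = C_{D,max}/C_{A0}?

0.843

At the optimum, C_{D,max}/C_{A0} = (k₁/k₂)^[k₂/(k₂−k₁)].
= (2.30/0.129)^(0.129/(0.129−2.30)) = (17.83)^(-0.05942) = 0.8427.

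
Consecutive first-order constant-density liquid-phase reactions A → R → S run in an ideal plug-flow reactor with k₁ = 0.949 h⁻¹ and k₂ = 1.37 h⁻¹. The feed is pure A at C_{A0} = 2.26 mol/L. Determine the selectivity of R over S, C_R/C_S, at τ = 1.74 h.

For first-order series with pure A initially, C_R(τ) = k₁C_{A0}/(k₂−k₁)·(e^(−k₁τ) − e^(−k₂τ)).
e^(−k₁τ) = e^(−0.949×1.74) = e^(−1.651) = 0.1918; e^(−k₂τ) = e^(−2.384) = 0.09220.
C_R = 0.949×2.26/(1.37−0.949) × (0.1918−0.09220) = 5.094×0.09961 = 0.5074 mol/L.
C_A = C_{A0}e^(−k₁τ) = 0.4335 mol/L, so C_S = C_{A0}−C_A−C_R = 1.319 mol/L; C_R/C_S = 0.385.

0.385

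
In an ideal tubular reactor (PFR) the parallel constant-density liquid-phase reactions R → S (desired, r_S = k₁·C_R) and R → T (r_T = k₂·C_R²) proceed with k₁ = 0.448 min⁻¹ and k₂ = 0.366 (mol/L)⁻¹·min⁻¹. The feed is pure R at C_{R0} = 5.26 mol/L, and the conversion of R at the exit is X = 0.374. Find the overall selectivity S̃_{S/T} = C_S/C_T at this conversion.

C_R = C_{R0}(1−X) = 3.293 mol/L.
Along a PFR/batch, dC_S/dC_R = −r_S/(r_S+r_T) = −k₁/(k₁+k₂·C_R).
Integrating from C_{R0} to C_R: C_S = (0.448/0.366)·ln[(0.448+0.366·5.26)/(0.448+0.366·3.29)] = 1.224·ln(2.373/1.653) = 0.4425 mol/L.
C_T = (C_{R0}−C_R)−C_S = 1.525 mol/L; S̃_{S/T} = 0.4425/1.525 = 0.290.

0.290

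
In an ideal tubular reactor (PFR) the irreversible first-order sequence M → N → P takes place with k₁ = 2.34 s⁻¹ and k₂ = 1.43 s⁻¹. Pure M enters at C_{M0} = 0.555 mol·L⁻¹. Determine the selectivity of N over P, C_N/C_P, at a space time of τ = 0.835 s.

0.935

The intermediate concentration in a first-order A→B→C sequence is C_N = k₁C_{M0}(e^(−k₁τ) − e^(−k₂τ))/(k₂−k₁).
e^(−k₁τ) = e^(−2.34×0.835) = e^(−1.954) = 0.1417; e^(−k₂τ) = e^(−1.194) = 0.3030.
C_N = 2.34×0.555/(1.43−2.34) × (0.1417−0.3030) = (-1.427)×(-0.1613) = 0.2302 mol·L⁻¹.
C_M = C_{M0}e^(−k₁τ) = 0.07865 mol·L⁻¹, so C_P = C_{M0}−C_M−C_N = 0.2462 mol·L⁻¹; C_N/C_P = 0.935.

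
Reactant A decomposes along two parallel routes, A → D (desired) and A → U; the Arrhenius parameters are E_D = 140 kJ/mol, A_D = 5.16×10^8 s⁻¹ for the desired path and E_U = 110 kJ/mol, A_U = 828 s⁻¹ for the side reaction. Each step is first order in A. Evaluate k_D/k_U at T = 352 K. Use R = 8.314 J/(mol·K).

k_D/k_U = (A_D/A_U)·exp[−(E_D−E_U)/(RT)] = (A_D/A_U)·exp[(E_U−E_D)/(RT)].
(E_U−E_D)/(RT) = (110−140)×10³/(8.314×352) = -30000/2927 = -10.25.
k_D/k_U = (5.16×10^8/828)·exp(-10.25) = 6.232×10^5 × 3.532×10^-5 = 22.0.
Since E_D > E_U, raising the temperature improves selectivity toward D.

22.0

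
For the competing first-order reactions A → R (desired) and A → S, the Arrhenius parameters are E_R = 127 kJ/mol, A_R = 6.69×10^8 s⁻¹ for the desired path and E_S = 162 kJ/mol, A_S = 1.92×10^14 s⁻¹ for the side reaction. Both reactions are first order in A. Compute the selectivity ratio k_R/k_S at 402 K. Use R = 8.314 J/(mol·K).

Since both paths have the same order in A, the concentration cancels and S_{R/S} = k_R/k_S = (A_R/A_S)·exp[(E_S−E_R)/(RT)].
(E_S−E_R)/(RT) = (162−127)×10³/(8.314×402) = 35000/3342 = 10.47.
k_R/k_S = (6.69×10^8/1.92×10^14)·exp(10.47) = 3.484×10^-6 × 35315 = 0.123.

0.123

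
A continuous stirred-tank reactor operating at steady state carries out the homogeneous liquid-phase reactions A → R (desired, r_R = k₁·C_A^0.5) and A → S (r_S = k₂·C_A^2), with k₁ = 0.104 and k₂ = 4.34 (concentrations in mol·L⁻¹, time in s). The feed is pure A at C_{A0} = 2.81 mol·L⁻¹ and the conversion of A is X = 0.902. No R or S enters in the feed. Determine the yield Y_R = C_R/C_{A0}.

Exit C_A = C_{A0}(1−X) = 2.81×0.0980 = 0.2754 mol·L⁻¹.
A CSTR operates uniformly at the exit composition, giving r_R = 0.05458 and r_S = 0.3291 (each k·C_A^n at C_A = 0.2754).
Fraction of consumed A going to R: r_R/(r_R+r_S) = 0.1422.
C_R = 0.1422·C_{A0}·X = 0.1422×2.81×0.902 = 0.361 mol·L⁻¹; Y_R = C_R/C_{A0} = 0.128.

0.128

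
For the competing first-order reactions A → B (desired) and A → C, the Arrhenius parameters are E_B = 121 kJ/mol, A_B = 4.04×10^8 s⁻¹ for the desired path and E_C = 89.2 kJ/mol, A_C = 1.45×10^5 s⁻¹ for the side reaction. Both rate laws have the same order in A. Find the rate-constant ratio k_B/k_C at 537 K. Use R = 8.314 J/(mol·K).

2.25

k_B/k_C = (A_B/A_C)·exp[−(E_B−E_C)/(RT)] = (A_B/A_C)·exp[(E_C−E_B)/(RT)].
(E_C−E_B)/(RT) = (89.2−121)×10³/(8.314×537) = -31800/4465 = -7.123.
k_B/k_C = (4.04×10^8/1.45×10^5)·exp(-7.123) = 2786 × 8.066×10^-4 = 2.25.
Since E_B > E_C, raising the temperature improves selectivity toward B.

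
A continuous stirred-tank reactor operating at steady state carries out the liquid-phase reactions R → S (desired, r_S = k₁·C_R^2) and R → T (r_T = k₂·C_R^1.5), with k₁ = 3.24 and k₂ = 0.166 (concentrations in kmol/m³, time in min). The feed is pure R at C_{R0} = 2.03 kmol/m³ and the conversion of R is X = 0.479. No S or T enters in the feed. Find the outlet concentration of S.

0.926 kmol/m³

Exit C_R = C_{R0}(1−X) = 2.03×0.521 = 1.058 kmol/m³.
In a CSTR the entire volume is at exit conditions, so r_S = 3.24×1.058^2 = 3.624 and r_T = 0.166×1.058^1.5 = 0.1806.
Fraction of consumed R going to S: r_S/(r_S+r_T) = 0.9525.
C_S = 0.9525·C_{R0}·X = 0.9525×2.03×0.479 = 0.926 kmol/m³.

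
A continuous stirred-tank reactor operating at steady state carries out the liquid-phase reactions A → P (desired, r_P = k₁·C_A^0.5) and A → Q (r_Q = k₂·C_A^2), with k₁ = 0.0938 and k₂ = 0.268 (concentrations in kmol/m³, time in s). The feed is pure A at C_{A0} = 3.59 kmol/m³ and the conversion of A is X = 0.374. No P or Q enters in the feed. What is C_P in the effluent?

0.126 kmol/m³

Exit C_A = C_{A0}(1−X) = 3.59×0.626 = 2.247 kmol/m³.
Rates in a CSTR are evaluated at the outlet concentration: r_P = 0.0938×2.247^0.5 = 0.1406, r_Q = 0.268×2.247^2 = 1.354.
Fraction of consumed A going to P: r_P/(r_P+r_Q) = 0.09411.
C_P = 0.09411·C_{A0}·X = 0.09411×3.59×0.374 = 0.126 kmol/m³.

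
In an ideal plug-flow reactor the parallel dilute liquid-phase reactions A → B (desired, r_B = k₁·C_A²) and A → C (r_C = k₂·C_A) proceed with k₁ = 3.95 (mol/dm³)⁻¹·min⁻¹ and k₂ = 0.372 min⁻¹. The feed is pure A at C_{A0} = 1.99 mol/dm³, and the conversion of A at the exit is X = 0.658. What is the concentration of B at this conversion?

C_A = C_{A0}(1−X) = 0.6806 mol/dm³.
Along a PFR/batch, dC_C/dC_A = −r_C/(r_B+r_C) = −k₂/(k₂+k₁·C_A).
Integrating from C_{A0} to C_A: C_C = (0.372/3.95)·ln[(0.372+3.95·1.99)/(0.372+3.95·0.681)] = 0.09418·ln(8.232/3.060) = 0.09320 mol/dm³.
Then C_B = (C_{A0}−C_A) − C_C = 1.309 − 0.09320 = 1.216 mol/dm³.

1.22 mol/dm³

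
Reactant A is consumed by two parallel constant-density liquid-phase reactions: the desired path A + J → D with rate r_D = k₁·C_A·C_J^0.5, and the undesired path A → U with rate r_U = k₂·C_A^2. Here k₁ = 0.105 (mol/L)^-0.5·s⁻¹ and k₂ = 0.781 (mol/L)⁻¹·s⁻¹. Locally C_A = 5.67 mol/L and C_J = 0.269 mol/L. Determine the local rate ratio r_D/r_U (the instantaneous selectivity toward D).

0.0123

S_{D/U} = r_D/r_U = (k₁·C_A·C_J^0.5)/(k₂·C_A^2) = (k₁/k₂)·C_A⁻¹·C_J^0.5.
= (0.105×5.670×0.2690^0.5) / (0.781×5.670^2) = 0.3088/25.11 = 0.0123.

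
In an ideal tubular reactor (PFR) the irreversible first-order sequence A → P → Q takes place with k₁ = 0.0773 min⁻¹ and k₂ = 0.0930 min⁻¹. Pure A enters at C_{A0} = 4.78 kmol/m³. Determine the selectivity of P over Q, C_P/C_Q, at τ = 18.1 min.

0.664

For first-order series with pure A initially, C_P(τ) = k₁C_{A0}/(k₂−k₁)·(e^(−k₁τ) − e^(−k₂τ)).
e^(−k₁τ) = e^(−0.0773×18.1) = e^(−1.399) = 0.2468; e^(−k₂τ) = e^(−1.683) = 0.1858.
C_P = 0.0773×4.78/(0.0930−0.0773) × (0.2468−0.1858) = 23.53×0.06105 = 1.437 kmol/m³.
C_A = C_{A0}e^(−k₁τ) = 1.180 kmol/m³, so C_Q = C_{A0}−C_A−C_P = 2.163 kmol/m³; C_P/C_Q = 0.664.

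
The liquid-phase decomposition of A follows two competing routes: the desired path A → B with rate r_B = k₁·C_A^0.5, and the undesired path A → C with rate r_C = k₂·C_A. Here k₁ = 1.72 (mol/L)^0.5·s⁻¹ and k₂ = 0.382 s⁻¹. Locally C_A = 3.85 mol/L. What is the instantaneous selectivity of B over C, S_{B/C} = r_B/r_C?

2.29

S_{B/C} = r_B/r_C = (k₁·C_A^0.5)/(k₂·C_A) = (k₁/k₂)·C_A^-0.5.
= (1.72×3.850^0.5) / (0.382×3.850) = 3.375/1.471 = 2.29.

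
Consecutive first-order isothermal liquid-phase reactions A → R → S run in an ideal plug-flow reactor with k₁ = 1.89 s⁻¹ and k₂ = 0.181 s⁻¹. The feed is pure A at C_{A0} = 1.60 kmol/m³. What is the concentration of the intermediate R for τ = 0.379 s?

0.788 kmol/m³

For first-order series with pure A initially, C_R(τ) = k₁C_{A0}/(k₂−k₁)·(e^(−k₁τ) − e^(−k₂τ)).
e^(−k₁τ) = e^(−1.89×0.379) = e^(−0.7163) = 0.4886; e^(−k₂τ) = e^(−0.06860) = 0.9337.
C_R = 1.89×1.60/(0.181−1.89) × (0.4886−0.9337) = (-1.769)×(-0.4451) = 0.7877 kmol/m³.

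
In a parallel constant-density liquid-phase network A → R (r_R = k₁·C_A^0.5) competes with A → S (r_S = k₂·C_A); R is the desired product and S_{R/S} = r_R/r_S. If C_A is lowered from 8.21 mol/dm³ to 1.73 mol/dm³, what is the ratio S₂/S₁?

2.18

S_{R/S} = (k₁/k₂)·C_A^-0.5, so S₂/S₁ = (C_{A,2}/C_{A,1})^-0.5.
= (1.73/8.21)^(-0.5) = (0.2107)^(-0.5) = 2.18.
Selectivity toward R rises as C_A falls — low-concentration operation is favoured.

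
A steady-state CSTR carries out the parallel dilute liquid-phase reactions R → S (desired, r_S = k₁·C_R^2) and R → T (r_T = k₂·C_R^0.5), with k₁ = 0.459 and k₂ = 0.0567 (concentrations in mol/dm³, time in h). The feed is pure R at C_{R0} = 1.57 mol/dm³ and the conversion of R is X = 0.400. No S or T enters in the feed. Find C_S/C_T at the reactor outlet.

Exit C_R = C_{R0}(1−X) = 1.57×0.600 = 0.9420 mol/dm³.
In a CSTR the entire volume is at exit conditions, so r_S = 0.459×0.9420^2 = 0.4073 and r_T = 0.0567×0.9420^0.5 = 0.05503.
Overall selectivity = C_S/C_T = r_Sτ/(r_Tτ) = r_S/r_T = 7.40.

7.40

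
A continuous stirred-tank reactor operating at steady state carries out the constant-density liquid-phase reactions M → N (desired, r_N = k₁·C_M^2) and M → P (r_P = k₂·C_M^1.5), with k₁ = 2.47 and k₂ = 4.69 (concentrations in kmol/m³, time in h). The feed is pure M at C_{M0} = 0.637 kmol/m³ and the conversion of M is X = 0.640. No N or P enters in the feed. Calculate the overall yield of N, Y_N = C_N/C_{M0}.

0.129

Exit C_M = C_{M0}(1−X) = 0.637×0.360 = 0.2293 kmol/m³.
Rates in a CSTR are evaluated at the outlet concentration: r_N = 2.47×0.2293^2 = 0.1299, r_P = 4.69×0.2293^1.5 = 0.5150.
Fraction of consumed M going to N: r_N/(r_N+r_P) = 0.2014.
C_N = 0.2014·C_{M0}·X = 0.2014×0.637×0.640 = 0.0821 kmol/m³; Y_N = C_N/C_{M0} = 0.129.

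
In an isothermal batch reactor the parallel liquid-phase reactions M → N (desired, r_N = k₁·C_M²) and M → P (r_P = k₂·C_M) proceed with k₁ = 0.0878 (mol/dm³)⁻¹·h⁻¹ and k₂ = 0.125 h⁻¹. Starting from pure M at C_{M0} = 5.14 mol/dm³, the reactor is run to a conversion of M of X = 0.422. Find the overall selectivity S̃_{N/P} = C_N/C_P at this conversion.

C_M = C_{M0}(1−X) = 2.971 mol/dm³.
Along a PFR/batch, dC_P/dC_M = −r_P/(r_N+r_P) = −k₂/(k₂+k₁·C_M).
Integrating from C_{M0} to C_M: C_P = (0.125/0.0878)·ln[(0.125+0.0878·5.14)/(0.125+0.0878·2.97)] = 1.424·ln(0.5763/0.3858) = 0.5711 mol/dm³.
Then C_N = (C_{M0}−C_M) − C_P = 2.169 − 0.5711 = 1.598 mol/dm³.
S̃_{N/P} = C_N/C_P = 1.598/0.5711 = 2.80.

2.80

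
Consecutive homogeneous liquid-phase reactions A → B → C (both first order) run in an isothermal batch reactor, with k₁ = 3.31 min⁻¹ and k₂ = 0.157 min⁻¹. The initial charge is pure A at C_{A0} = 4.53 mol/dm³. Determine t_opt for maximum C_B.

Setting dC_B/dt = 0 gives t_opt = ln(k₂/k₁)/(k₂−k₁).
= ln(0.157/3.31)/(0.157−3.31) = ln(0.04743)/-3.153 = -3.048/-3.153 = 0.967 min.

0.967 min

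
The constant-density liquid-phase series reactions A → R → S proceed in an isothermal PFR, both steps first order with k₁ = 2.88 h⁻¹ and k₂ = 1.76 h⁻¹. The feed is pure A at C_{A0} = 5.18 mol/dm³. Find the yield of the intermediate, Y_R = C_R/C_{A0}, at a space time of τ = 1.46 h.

Solving the coupled first-order balances gives C_R(τ) = [k₁/(k₂−k₁)]·C_{A0}·(e^(−k₁τ) − e^(−k₂τ)).
e^(−k₁τ) = e^(−2.88×1.46) = e^(−4.205) = 0.01492; e^(−k₂τ) = e^(−2.570) = 0.07657.
C_R = 2.88×5.18/(1.76−2.88) × (0.01492−0.07657) = (-13.32)×(-0.06164) = 0.8211 mol/dm³.
Y_R = C_R/C_{A0} = 0.8211/5.18 = 0.159.

0.159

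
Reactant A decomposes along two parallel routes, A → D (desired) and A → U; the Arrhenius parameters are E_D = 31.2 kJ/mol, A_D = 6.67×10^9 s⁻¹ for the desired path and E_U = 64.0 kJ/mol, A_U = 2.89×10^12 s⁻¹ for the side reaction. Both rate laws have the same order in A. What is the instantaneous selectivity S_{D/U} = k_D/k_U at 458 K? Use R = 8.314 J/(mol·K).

12.7

With equal orders, S_{D/U} = k_D/k_U = (A_D/A_U)·exp[(E_U−E_D)/(RT)].
(E_U−E_D)/(RT) = (64.0−31.2)×10³/(8.314×458) = 32800/3808 = 8.614.
k_D/k_U = (6.67×10^9/2.89×10^12)·exp(8.614) = 0.002308 × 5508 = 12.7.
Since E_D < E_U, lowering the temperature improves selectivity toward D.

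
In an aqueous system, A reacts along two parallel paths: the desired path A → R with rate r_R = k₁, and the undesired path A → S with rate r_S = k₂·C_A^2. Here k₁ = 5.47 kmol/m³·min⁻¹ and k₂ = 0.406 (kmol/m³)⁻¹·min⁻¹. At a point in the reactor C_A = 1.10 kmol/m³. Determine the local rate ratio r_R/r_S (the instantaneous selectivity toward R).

S_{R/S} = r_R/r_S = (k₁)/(k₂·C_A^2) = (k₁/k₂)·C_A^-2.
= (5.47) / (0.406×1.100^2) = 5.470/0.4913 = 11.1.
The undesired path is higher order in A, so low C_A (CSTR or dilute feed) favours R.

11.1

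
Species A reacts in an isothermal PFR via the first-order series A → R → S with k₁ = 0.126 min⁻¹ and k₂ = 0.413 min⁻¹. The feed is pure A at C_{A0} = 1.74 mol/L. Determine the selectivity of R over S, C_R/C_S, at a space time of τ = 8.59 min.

0.259

The intermediate concentration in a first-order A→B→C sequence is C_R = k₁C_{A0}(e^(−k₁τ) − e^(−k₂τ))/(k₂−k₁).
e^(−k₁τ) = e^(−0.126×8.59) = e^(−1.082) = 0.3388; e^(−k₂τ) = e^(−3.548) = 0.02879.
C_R = 0.126×1.74/(0.413−0.126) × (0.3388−0.02879) = 0.7639×0.3100 = 0.2368 mol/L.
C_A = C_{A0}e^(−k₁τ) = 0.5895 mol/L, so C_S = C_{A0}−C_A−C_R = 0.9137 mol/L; C_R/C_S = 0.259.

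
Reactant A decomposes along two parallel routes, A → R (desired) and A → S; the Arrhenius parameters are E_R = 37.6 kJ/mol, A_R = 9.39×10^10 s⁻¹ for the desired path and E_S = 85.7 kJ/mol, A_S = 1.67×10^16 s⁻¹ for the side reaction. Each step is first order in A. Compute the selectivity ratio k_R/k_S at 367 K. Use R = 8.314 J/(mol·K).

With equal orders, S_{R/S} = k_R/k_S = (A_R/A_S)·exp[(E_S−E_R)/(RT)].
(E_S−E_R)/(RT) = (85.7−37.6)×10³/(8.314×367) = 48100/3051 = 15.76.
k_R/k_S = (9.39×10^10/1.67×10^16)·exp(15.76) = 5.623×10^-6 × 7.019×10^6 = 39.5.
Since E_R < E_S, lowering the temperature improves selectivity toward R.

39.5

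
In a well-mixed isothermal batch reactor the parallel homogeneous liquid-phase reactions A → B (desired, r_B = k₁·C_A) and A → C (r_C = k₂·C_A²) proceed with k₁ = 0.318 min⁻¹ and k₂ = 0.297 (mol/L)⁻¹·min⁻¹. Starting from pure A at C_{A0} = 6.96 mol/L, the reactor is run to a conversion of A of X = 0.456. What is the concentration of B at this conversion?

C_A = C_{A0}(1−X) = 3.786 mol/L.
Along a PFR/batch, dC_B/dC_A = −r_B/(r_B+r_C) = −k₁/(k₁+k₂·C_A).
Integrating from C_{A0} to C_A: C_B = (0.318/0.297)·ln[(0.318+0.297·6.96)/(0.318+0.297·3.79)] = 1.071·ln(2.385/1.443) = 0.5384 mol/L.

0.538 mol/L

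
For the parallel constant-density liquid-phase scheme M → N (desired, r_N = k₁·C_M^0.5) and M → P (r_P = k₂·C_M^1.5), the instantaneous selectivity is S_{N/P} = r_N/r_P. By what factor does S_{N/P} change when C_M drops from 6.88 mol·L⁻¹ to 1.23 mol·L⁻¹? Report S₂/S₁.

S_{N/P} = (k₁/k₂)·C_M⁻¹, so S₂/S₁ = (C_{M,2}/C_{M,1})⁻¹.
= 6.88/1.23 = 5.59.

5.59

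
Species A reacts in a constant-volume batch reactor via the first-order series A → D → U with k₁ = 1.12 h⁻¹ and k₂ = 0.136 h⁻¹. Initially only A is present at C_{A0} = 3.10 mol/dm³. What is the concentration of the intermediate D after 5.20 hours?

1.73 mol/dm³

The intermediate concentration in a first-order A→B→C sequence is C_D = k₁C_{A0}(e^(−k₁t) − e^(−k₂t))/(k₂−k₁).
e^(−k₁t) = e^(−1.12×5.20) = e^(−5.824) = 0.002956; e^(−k₂t) = e^(−0.7072) = 0.4930.
C_D = 1.12×3.10/(0.136−1.12) × (0.002956−0.4930) = (-3.528)×(-0.4901) = 1.729 mol/dm³.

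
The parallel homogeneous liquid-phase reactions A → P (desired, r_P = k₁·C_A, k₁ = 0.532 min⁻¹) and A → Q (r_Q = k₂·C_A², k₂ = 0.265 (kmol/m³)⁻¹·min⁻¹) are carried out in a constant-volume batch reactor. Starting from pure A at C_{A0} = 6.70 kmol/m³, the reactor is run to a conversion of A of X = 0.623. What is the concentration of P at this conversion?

C_A = C_{A0}(1−X) = 2.526 kmol/m³.
Along a PFR/batch, dC_P/dC_A = −r_P/(r_P+r_Q) = −k₁/(k₁+k₂·C_A).
Integrating from C_{A0} to C_A: C_P = (0.532/0.265)·ln[(0.532+0.265·6.70)/(0.532+0.265·2.53)] = 2.008·ln(2.308/1.201) = 1.310 kmol/m³.

1.31 kmol/m³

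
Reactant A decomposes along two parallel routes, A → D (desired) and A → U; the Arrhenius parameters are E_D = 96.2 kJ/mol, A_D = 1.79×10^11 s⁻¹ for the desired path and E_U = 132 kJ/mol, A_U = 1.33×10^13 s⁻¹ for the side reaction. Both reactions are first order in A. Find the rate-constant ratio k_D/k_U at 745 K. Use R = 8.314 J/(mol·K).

k_D/k_U = (A_D/A_U)·exp[−(E_D−E_U)/(RT)] = (A_D/A_U)·exp[(E_U−E_D)/(RT)].
(E_U−E_D)/(RT) = (132−96.2)×10³/(8.314×745) = 35800/6194 = 5.780.
k_D/k_U = (1.79×10^11/1.33×10^13)·exp(5.780) = 0.01346 × 323.7 = 4.36.

4.36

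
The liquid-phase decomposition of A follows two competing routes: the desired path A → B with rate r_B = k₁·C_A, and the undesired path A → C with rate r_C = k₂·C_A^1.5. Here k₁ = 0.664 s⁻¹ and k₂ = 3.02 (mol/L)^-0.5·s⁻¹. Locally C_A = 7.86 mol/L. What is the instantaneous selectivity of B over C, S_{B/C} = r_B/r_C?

S_{B/C} = r_B/r_C = (k₁·C_A)/(k₂·C_A^1.5) = (k₁/k₂)·C_A^-0.5.
= (0.664×7.860) / (3.02×7.860^1.5) = 5.219/66.55 = 0.0784.
The undesired path is higher order in A, so low C_A (CSTR or dilute feed) favours B.

0.0784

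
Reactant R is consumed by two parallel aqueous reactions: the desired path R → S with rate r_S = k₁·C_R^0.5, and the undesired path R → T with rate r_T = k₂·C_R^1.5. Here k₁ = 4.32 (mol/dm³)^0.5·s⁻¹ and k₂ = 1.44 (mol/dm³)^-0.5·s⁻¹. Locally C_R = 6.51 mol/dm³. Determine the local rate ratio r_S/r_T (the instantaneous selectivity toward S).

0.461

S_{S/T} = r_S/r_T = (k₁·C_R^0.5)/(k₂·C_R^1.5) = (k₁/k₂)·C_R⁻¹.
= (4.32×6.510^0.5) / (1.44×6.510^1.5) = 11.02/23.92 = 0.461.
The undesired path is higher order in R, so low C_R (CSTR or dilute feed) favours S.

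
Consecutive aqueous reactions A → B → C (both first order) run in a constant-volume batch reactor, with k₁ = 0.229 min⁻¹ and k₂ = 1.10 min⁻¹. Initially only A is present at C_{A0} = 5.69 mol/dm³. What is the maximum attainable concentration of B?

At the optimum, C_{B,max}/C_{A0} = (k₁/k₂)^[k₂/(k₂−k₁)].
= (0.229/1.10)^(1.10/(1.10−0.229)) = (0.2082)^(1.263) = 0.1378.
C_{B,max} = 0.1378×5.69 = 0.784 mol/dm³.

0.784 mol/dm³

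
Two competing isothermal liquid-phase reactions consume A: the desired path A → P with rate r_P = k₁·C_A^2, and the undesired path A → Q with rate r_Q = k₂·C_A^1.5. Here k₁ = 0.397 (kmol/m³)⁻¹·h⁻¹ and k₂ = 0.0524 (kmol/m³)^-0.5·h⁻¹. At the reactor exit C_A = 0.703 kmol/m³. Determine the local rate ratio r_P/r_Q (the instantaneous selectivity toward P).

S_{P/Q} = r_P/r_Q = (k₁·C_A^2)/(k₂·C_A^1.5) = (k₁/k₂)·C_A^0.5.
= (0.397×0.7030^2) / (0.0524×0.7030^1.5) = 0.1962/0.03089 = 6.35.

6.35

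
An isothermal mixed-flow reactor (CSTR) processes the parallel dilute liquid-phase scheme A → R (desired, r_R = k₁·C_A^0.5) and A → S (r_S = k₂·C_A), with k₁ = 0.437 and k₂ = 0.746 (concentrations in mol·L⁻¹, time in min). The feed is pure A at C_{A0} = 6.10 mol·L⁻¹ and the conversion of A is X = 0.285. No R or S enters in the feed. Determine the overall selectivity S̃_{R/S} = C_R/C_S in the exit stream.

Exit C_A = C_{A0}(1−X) = 6.10×0.715 = 4.362 mol·L⁻¹.
In a CSTR the entire volume is at exit conditions, so r_R = 0.437×4.362^0.5 = 0.9126 and r_S = 0.746×4.362 = 3.254.
Overall selectivity = C_R/C_S = r_Rτ/(r_Sτ) = r_R/r_S = 0.280.

0.280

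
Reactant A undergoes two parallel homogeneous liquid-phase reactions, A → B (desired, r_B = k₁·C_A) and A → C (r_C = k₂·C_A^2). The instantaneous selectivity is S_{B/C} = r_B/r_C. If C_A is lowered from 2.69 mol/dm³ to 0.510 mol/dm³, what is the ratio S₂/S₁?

S_{B/C} = (k₁/k₂)·C_A⁻¹, so S₂/S₁ = (C_{A,2}/C_{A,1})⁻¹.
= 2.69/0.510 = 5.27.

5.27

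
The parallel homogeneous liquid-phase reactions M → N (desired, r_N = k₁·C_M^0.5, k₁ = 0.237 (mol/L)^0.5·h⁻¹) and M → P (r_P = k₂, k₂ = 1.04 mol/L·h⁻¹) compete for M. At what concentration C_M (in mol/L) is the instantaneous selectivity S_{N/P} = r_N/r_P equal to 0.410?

3.24 mol/L

S_{N/P} = (k₁/k₂)·C_M^0.5 ⇒ C_M = (S·k₂/k₁)^(2).
= (0.410×1.04/0.237)^(2) = (1.799)^(2) = 3.24 mol/L.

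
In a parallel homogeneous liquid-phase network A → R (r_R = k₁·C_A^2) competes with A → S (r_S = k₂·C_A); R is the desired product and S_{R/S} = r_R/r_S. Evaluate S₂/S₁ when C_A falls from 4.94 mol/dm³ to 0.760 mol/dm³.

0.154

S_{R/S} = (k₁/k₂)·C_A, so S₂/S₁ = (C_{A,2}/C_{A,1}).
= 0.760/4.94 = 0.154.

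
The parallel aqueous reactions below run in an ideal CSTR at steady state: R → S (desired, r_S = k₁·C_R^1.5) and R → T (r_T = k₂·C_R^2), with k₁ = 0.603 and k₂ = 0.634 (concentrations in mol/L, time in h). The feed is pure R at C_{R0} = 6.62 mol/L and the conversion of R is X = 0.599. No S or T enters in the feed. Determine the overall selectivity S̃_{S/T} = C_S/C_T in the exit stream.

0.584

Exit C_R = C_{R0}(1−X) = 6.62×0.401 = 2.655 mol/L.
In a CSTR the entire volume is at exit conditions, so r_S = 0.603×2.655^1.5 = 2.608 and r_T = 0.634×2.655^2 = 4.468.
Overall selectivity = C_S/C_T = r_Sτ/(r_Tτ) = r_S/r_T = 0.584.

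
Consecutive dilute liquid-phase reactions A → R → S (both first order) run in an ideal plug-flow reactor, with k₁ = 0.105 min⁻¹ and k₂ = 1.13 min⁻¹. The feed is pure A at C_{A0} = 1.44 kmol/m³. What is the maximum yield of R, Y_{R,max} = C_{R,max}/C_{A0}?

0.0728

For a first-order series the maximum intermediate yield is C_{R,max}/C_{A0} = (k₁/k₂)^[k₂/(k₂−k₁)].
= (0.105/1.13)^(1.13/(1.13−0.105)) = (0.09292)^(1.102) = 0.07285.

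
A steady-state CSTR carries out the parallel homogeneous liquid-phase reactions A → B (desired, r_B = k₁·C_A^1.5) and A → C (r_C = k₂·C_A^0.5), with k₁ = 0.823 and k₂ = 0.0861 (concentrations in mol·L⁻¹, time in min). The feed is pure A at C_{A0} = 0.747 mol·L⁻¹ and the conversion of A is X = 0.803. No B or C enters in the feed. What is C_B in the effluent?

Exit C_A = C_{A0}(1−X) = 0.747×0.197 = 0.1472 mol·L⁻¹.
Rates in a CSTR are evaluated at the outlet concentration: r_B = 0.823×0.1472^1.5 = 0.04646, r_C = 0.0861×0.1472^0.5 = 0.03303.
Fraction of consumed A going to B: r_B/(r_B+r_C) = 0.5845.
C_B = 0.5845·C_{A0}·X = 0.5845×0.747×0.803 = 0.351 mol·L⁻¹.

0.351 mol·L⁻¹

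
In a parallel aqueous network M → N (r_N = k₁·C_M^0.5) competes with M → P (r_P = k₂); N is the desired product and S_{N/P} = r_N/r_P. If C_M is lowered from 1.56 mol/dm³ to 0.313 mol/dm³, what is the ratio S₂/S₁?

S_{N/P} = (k₁/k₂)·C_M^0.5, so S₂/S₁ = (C_{M,2}/C_{M,1})^0.5.
= (0.313/1.56)^0.5 = (0.2006)^0.5 = 0.448.

0.448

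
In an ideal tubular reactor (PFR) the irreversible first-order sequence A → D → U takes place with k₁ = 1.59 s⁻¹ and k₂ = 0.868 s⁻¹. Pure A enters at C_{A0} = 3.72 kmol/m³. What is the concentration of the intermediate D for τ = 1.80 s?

For first-order series with pure A initially, C_D(τ) = k₁C_{A0}/(k₂−k₁)·(e^(−k₁τ) − e^(−k₂τ)).
e^(−k₁τ) = e^(−1.59×1.80) = e^(−2.862) = 0.05715; e^(−k₂τ) = e^(−1.562) = 0.2096.
C_D = 1.59×3.72/(0.868−1.59) × (0.05715−0.2096) = (-8.192)×(-0.1525) = 1.249 kmol/m³.

1.25 kmol/m³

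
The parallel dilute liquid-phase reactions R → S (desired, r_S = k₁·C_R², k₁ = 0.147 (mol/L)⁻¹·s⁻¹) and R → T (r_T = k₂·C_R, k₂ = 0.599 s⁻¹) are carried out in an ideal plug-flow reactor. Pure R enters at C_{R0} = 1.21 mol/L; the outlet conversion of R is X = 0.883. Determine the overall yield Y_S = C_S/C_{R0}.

0.122

C_R = C_{R0}(1−X) = 0.1416 mol/L.
Along a PFR/batch, dC_T/dC_R = −r_T/(r_S+r_T) = −k₂/(k₂+k₁·C_R).
Integrating from C_{R0} to C_R: C_T = (0.599/0.147)·ln[(0.599+0.147·1.21)/(0.599+0.147·0.142)] = 4.075·ln(0.7769/0.6198) = 0.9203 mol/L.
Then C_S = (C_{R0}−C_R) − C_T = 1.068 − 0.9203 = 0.1481 mol/L.
Y_S = C_S/C_{R0} = 0.1481/1.21 = 0.122.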